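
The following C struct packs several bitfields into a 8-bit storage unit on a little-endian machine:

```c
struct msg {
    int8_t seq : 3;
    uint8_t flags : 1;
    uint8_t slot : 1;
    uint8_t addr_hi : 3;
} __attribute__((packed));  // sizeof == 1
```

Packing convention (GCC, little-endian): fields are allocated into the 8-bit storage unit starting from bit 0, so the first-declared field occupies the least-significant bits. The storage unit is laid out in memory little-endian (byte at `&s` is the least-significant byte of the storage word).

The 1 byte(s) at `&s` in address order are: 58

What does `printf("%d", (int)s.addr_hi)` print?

2

[0]=0x58 (little-endian) → word 0x58
seq:3 @ bit 0 → (0x58>>0)&0x7 = 0x0
flags:1 @ bit 3 → (0x58>>3)&0x1 = 0x1
slot:1 @ bit 4 → (0x58>>4)&0x1 = 0x1
addr_hi:3 @ bit 5 → (0x58>>5)&0x7 = 0x2  ←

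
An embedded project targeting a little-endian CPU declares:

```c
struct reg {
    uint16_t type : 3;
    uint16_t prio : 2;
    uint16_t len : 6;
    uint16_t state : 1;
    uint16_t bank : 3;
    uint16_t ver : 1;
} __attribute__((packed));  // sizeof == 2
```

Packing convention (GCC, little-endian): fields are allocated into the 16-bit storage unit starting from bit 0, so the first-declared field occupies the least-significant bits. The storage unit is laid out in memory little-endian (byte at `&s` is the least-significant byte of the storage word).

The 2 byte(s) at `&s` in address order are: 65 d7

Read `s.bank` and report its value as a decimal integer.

[0]=0x65 [1]=0xd7 (little-endian) → word 0xd765
type:3 @ bit 0 → (0xd765>>0)&0x7 = 0x5
prio:2 @ bit 3 → (0xd765>>3)&0x3 = 0x0
len:6 @ bit 5 → (0xd765>>5)&0x3f = 0x3b
state:1 @ bit 11 → (0xd765>>11)&0x1 = 0x0
bank:3 @ bit 12 → (0xd765>>12)&0x7 = 0x5  ←
ver:1 @ bit 15 → (0xd765>>15)&0x1 = 0x1

5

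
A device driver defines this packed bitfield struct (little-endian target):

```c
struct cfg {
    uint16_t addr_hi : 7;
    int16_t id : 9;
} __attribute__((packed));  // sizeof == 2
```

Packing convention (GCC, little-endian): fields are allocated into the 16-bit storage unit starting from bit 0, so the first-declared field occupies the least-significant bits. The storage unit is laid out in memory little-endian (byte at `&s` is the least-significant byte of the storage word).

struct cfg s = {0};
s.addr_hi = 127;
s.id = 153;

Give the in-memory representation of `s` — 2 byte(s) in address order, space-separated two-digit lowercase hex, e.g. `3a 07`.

[0+:7] addr_hi=127 & 0x7f = 0x7f; word=0x007f
[7+:9] id=153 & 0x1ff = 0x99; word=0x4cff
word = 0x4cff → little-endian bytes:
  [0]=0xff  [1]=0x4c

ff 4c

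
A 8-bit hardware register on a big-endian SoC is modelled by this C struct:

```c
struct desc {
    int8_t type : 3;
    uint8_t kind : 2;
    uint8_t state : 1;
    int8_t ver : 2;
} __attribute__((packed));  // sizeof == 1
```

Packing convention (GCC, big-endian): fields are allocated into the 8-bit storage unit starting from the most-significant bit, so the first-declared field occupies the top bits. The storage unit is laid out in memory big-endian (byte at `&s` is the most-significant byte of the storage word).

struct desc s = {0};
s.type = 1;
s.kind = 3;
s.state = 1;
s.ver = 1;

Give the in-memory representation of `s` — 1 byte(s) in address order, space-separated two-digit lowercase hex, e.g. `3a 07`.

type:3 = 1 → 0x1 << 5 → word 0x20
kind:2 = 3 → 0x3 << 3 → word 0x38
state:1 = 1 → 0x1 << 2 → word 0x3c
ver:2 = 1 → 0x1 << 0 → word 0x3d
word = 0x3d → big-endian bytes:
  [0]=0x3d

3d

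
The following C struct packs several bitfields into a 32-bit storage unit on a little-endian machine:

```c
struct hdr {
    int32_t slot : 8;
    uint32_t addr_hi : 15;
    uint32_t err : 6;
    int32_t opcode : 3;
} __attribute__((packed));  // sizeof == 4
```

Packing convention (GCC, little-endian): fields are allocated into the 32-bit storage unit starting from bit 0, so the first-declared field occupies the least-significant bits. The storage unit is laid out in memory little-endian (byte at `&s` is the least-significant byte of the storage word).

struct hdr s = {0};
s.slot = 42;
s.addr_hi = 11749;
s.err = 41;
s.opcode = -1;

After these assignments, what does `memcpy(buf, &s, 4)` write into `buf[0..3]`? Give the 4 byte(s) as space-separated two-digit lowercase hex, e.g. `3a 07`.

2a e5 ad f4

slot:8 = 42 → 0x2a << 0 → word 0x0000002a
addr_hi:15 = 11749 → 0x2de5 << 8 → word 0x002de52a
err:6 = 41 → 0x29 << 23 → word 0x14ade52a
opcode:3 = -1 → 0x7 << 29 → word 0xf4ade52a
word = 0xf4ade52a → little-endian bytes:
  [0]=0x2a  [1]=0xe5  [2]=0xad  [3]=0xf4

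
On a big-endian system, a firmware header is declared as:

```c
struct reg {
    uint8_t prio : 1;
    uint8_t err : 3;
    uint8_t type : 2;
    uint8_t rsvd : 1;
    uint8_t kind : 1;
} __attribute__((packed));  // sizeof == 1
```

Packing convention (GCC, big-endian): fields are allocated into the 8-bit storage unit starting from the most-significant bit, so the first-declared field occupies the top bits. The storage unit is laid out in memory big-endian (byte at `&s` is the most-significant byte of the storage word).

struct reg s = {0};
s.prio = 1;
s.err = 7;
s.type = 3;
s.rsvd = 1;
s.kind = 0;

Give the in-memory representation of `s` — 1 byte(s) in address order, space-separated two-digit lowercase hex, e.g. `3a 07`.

fe

prio (1b) val=1 bits=0x1 at bit 7: 0x80
err (3b) val=7 bits=0x7 at bit 4: 0xf0
type (2b) val=3 bits=0x3 at bit 2: 0xfc
rsvd (1b) val=1 bits=0x1 at bit 1: 0xfe
kind (1b) val=0 bits=0x0 at bit 0: 0xfe
word = 0xfe → big-endian bytes:
  [0]=0xfe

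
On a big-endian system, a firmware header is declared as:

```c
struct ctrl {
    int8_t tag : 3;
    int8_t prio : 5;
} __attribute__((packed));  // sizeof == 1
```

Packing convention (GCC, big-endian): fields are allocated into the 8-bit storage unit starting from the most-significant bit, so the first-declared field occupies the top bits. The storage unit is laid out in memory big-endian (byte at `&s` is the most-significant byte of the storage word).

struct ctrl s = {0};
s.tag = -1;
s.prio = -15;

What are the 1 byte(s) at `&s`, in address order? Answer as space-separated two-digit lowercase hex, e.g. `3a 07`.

f1

tag (3b) val=-1 bits=0x7 at bit 5: 0xe0
prio (5b) val=-15 bits=0x11 at bit 0: 0xf1
word = 0xf1 → big-endian bytes:
  [0]=0xf1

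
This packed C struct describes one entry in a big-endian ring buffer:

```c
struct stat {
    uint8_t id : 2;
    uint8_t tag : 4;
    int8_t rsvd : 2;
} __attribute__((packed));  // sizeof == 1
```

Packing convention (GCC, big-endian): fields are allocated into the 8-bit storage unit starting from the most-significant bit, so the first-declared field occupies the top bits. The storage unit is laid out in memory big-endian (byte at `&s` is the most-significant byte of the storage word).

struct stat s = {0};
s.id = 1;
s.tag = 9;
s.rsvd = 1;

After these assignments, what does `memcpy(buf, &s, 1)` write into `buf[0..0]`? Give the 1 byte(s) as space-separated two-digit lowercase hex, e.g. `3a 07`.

id:2 = 1 → 0x1 << 6 → word 0x40
tag:4 = 9 → 0x9 << 2 → word 0x64
rsvd:2 = 1 → 0x1 << 0 → word 0x65
word = 0x65 → big-endian bytes:
  [0]=0x65

65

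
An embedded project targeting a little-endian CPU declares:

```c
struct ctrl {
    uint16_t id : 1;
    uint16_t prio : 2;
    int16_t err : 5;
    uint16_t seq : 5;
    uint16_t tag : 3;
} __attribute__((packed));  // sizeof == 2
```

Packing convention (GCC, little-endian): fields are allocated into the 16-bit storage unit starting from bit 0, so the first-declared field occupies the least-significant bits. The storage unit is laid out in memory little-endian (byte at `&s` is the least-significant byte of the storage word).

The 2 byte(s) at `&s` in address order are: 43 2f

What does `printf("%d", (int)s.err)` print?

[0]=0x43 [1]=0x2f (little-endian) → word 0x2f43
id [0+:1] = (word>>0) & 0x1 = 1
prio [1+:2] = (word>>1) & 0x3 = 1
err [3+:5] = (word>>3) & 0x1f = 8  ←
seq [8+:5] = (word>>8) & 0x1f = 15
tag [13+:3] = (word>>13) & 0x7 = 1
err signed 5b, MSB=0: value = 8

8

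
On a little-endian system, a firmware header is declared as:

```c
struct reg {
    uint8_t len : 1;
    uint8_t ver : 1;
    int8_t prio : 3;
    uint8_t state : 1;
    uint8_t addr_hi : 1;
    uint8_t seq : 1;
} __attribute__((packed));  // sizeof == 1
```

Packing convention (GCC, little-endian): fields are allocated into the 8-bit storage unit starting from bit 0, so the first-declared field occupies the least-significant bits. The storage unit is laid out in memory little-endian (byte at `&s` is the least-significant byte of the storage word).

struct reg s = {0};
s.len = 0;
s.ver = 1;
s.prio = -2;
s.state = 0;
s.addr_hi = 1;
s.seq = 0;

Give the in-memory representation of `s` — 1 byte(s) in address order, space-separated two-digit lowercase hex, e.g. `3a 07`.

5a

len:1 = 0 → 0x0 << 0 → word 0x00
ver:1 = 1 → 0x1 << 1 → word 0x02
prio:3 = -2 → 0x6 << 2 → word 0x1a
state:1 = 0 → 0x0 << 5 → word 0x1a
addr_hi:1 = 1 → 0x1 << 6 → word 0x5a
seq:1 = 0 → 0x0 << 7 → word 0x5a
word = 0x5a → little-endian bytes:
  [0]=0x5a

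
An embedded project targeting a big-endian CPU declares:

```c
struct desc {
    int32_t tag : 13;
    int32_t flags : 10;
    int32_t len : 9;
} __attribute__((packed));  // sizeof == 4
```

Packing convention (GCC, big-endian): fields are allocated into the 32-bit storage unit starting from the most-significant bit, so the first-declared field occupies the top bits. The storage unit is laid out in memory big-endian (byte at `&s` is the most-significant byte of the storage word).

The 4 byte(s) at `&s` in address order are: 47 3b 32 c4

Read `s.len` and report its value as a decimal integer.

196

[0]=0x47 [1]=0x3b [2]=0x32 [3]=0xc4 (big-endian) → word 0x473b32c4
tag [19+:13] = (word>>19) & 0x1fff = 2279
flags [9+:10] = (word>>9) & 0x3ff = 409
len [0+:9] = (word>>0) & 0x1ff = 196  ←
len signed 9b, MSB=0: value = 196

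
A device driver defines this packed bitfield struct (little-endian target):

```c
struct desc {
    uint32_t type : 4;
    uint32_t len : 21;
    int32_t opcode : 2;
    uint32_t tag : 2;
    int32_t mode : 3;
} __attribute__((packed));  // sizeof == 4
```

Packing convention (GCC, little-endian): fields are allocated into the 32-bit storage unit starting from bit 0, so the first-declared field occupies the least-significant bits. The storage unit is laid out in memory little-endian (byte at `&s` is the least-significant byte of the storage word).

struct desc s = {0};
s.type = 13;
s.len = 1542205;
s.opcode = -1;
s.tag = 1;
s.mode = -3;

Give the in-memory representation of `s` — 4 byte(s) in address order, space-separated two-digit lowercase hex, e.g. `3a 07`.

dd 83 78 af

[0+:4] type=13 & 0xf = 0xd; word=0x0000000d
[4+:21] len=1542205 & 0x1fffff = 0x17883d; word=0x017883dd
[25+:2] opcode=-1 & 0x3 = 0x3; word=0x077883dd
[27+:2] tag=1 & 0x3 = 0x1; word=0x0f7883dd
[29+:3] mode=-3 & 0x7 = 0x5; word=0xaf7883dd
word = 0xaf7883dd → little-endian bytes:
  [0]=0xdd  [1]=0x83  [2]=0x78  [3]=0xaf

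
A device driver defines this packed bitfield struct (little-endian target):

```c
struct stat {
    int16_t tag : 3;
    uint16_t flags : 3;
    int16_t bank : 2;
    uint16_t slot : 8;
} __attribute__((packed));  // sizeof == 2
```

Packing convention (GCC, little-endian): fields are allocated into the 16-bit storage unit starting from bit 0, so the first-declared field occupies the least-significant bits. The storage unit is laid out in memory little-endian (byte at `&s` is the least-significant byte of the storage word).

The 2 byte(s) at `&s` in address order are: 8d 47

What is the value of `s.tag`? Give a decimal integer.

[0]=0x8d [1]=0x47 (little-endian) → word 0x478d
tag:3 @ bit 0 → (0x478d>>0)&0x7 = 0x5  ←
flags:3 @ bit 3 → (0x478d>>3)&0x7 = 0x1
bank:2 @ bit 6 → (0x478d>>6)&0x3 = 0x2
slot:8 @ bit 8 → (0x478d>>8)&0xff = 0x47
tag signed 3b, MSB=1: 5 - 8 = -3

-3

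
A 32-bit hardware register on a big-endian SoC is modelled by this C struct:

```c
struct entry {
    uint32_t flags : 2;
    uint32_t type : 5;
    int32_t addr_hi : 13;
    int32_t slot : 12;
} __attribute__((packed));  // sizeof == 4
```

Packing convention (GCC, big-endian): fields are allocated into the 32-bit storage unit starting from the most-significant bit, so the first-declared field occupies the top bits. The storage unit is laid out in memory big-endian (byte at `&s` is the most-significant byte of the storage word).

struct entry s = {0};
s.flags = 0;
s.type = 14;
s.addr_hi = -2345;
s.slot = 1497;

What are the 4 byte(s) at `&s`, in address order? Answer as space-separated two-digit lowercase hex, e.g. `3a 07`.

flags:2 = 0 → 0x0 << 30 → word 0x00000000
type:5 = 14 → 0xe << 25 → word 0x1c000000
addr_hi:13 = -2345 → 0x16d7 << 12 → word 0x1d6d7000
slot:12 = 1497 → 0x5d9 << 0 → word 0x1d6d75d9
word = 0x1d6d75d9 → big-endian bytes:
  [0]=0x1d  [1]=0x6d  [2]=0x75  [3]=0xd9

1d 6d 75 d9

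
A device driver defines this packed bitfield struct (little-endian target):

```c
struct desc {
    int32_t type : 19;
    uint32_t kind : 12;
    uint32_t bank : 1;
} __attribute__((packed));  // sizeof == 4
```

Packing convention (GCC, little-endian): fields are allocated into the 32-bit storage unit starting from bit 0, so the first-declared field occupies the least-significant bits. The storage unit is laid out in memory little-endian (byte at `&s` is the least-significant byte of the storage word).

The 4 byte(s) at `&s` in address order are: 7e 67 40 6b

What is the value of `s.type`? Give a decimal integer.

26494

[0]=0x7e [1]=0x67 [2]=0x40 [3]=0x6b (little-endian) → word 0x6b40677e
type:19 @ bit 0 → (0x6b40677e>>0)&0x7ffff = 0x677e  ←
kind:12 @ bit 19 → (0x6b40677e>>19)&0xfff = 0xd68
bank:1 @ bit 31 → (0x6b40677e>>31)&0x1 = 0x0
type signed 19b, MSB=0: value = 26494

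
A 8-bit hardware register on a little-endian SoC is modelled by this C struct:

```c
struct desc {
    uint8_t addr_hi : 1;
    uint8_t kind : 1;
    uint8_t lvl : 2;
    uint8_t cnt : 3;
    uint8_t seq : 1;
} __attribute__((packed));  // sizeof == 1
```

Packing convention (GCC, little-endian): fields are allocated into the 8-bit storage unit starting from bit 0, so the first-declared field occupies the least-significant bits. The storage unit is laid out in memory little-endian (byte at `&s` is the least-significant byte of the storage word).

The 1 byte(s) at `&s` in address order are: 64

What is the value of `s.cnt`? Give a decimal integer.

6

[0]=0x64 (little-endian) → word 0x64
addr_hi:1 @ bit 0 → (0x64>>0)&0x1 = 0x0
kind:1 @ bit 1 → (0x64>>1)&0x1 = 0x0
lvl:2 @ bit 2 → (0x64>>2)&0x3 = 0x1
cnt:3 @ bit 4 → (0x64>>4)&0x7 = 0x6  ←
seq:1 @ bit 7 → (0x64>>7)&0x1 = 0x0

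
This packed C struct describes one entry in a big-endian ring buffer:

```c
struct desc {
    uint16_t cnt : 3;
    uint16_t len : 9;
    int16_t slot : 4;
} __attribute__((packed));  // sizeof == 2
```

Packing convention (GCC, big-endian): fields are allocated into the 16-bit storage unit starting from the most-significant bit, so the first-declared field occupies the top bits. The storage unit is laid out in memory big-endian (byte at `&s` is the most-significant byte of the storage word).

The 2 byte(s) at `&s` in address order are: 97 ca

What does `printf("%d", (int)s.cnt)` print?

[0]=0x97 [1]=0xca (big-endian) → word 0x97ca
cnt [13+:3] = (word>>13) & 0x7 = 4  ←
len [4+:9] = (word>>4) & 0x1ff = 380
slot [0+:4] = (word>>0) & 0xf = 10

4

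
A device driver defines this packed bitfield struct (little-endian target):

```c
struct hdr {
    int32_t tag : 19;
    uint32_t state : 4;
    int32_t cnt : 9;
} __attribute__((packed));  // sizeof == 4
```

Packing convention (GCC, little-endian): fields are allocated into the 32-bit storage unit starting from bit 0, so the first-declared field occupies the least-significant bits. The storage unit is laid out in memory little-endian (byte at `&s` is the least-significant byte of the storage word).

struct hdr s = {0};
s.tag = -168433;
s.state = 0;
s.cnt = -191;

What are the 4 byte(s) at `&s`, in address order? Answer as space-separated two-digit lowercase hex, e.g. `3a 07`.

[0+:19] tag=-168433 & 0x7ffff = 0x56e0f; word=0x00056e0f
[19+:4] state=0 & 0xf = 0x0; word=0x00056e0f
[23+:9] cnt=-191 & 0x1ff = 0x141; word=0xa0856e0f
word = 0xa0856e0f → little-endian bytes:
  [0]=0x0f  [1]=0x6e  [2]=0x85  [3]=0xa0

0f 6e 85 a0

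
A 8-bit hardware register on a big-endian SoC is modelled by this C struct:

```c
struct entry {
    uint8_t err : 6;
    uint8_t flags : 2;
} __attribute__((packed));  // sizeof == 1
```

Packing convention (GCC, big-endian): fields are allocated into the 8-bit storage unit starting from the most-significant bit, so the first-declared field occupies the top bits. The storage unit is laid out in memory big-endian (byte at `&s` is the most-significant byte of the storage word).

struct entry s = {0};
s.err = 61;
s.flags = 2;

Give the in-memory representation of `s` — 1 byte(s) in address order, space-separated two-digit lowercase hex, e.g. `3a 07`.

f6

[2+:6] err=61 & 0x3f = 0x3d; word=0xf4
[0+:2] flags=2 & 0x3 = 0x2; word=0xf6
word = 0xf6 → big-endian bytes:
  [0]=0xf6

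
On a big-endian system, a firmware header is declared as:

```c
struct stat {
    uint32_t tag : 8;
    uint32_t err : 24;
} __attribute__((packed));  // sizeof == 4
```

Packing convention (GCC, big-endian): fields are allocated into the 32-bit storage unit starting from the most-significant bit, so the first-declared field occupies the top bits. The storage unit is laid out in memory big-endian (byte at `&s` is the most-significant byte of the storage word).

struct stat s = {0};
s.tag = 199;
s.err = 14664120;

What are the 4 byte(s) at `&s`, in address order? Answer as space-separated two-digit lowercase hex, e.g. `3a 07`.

c7 df c1 b8

tag:8 = 199 → 0xc7 << 24 → word 0xc7000000
err:24 = 14664120 → 0xdfc1b8 << 0 → word 0xc7dfc1b8
word = 0xc7dfc1b8 → big-endian bytes:
  [0]=0xc7  [1]=0xdf  [2]=0xc1  [3]=0xb8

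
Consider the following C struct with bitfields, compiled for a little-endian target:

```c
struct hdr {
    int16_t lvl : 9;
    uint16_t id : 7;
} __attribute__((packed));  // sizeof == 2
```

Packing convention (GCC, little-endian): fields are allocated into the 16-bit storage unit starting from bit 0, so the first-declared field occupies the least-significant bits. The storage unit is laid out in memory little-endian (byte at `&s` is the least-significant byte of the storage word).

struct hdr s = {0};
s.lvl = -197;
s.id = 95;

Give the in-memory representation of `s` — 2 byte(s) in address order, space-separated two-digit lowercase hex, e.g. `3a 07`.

3b bf

[0+:9] lvl=-197 & 0x1ff = 0x13b; word=0x013b
[9+:7] id=95 & 0x7f = 0x5f; word=0xbf3b
word = 0xbf3b → little-endian bytes:
  [0]=0x3b  [1]=0xbf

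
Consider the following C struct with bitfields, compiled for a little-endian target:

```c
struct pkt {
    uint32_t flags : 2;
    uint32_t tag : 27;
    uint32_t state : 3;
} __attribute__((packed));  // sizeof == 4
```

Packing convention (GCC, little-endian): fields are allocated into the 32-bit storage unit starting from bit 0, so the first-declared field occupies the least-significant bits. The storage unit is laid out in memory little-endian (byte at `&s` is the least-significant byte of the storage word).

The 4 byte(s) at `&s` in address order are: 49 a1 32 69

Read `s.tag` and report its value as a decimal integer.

[0]=0x49 [1]=0xa1 [2]=0x32 [3]=0x69 (little-endian) → word 0x6932a149
flags:2 @ bit 0 → (0x6932a149>>0)&0x3 = 0x1
tag:27 @ bit 2 → (0x6932a149>>2)&0x7ffffff = 0x24ca852  ←
state:3 @ bit 29 → (0x6932a149>>29)&0x7 = 0x3

38578258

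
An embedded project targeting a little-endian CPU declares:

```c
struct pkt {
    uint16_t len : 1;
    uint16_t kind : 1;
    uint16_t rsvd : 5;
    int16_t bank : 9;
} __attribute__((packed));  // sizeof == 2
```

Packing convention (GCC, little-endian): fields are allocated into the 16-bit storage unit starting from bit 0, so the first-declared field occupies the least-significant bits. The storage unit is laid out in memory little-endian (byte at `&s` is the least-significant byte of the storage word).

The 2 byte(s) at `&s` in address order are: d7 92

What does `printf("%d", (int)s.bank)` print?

-219

[0]=0xd7 [1]=0x92 (little-endian) → word 0x92d7
len [0+:1] = (word>>0) & 0x1 = 1
kind [1+:1] = (word>>1) & 0x1 = 1
rsvd [2+:5] = (word>>2) & 0x1f = 21
bank [7+:9] = (word>>7) & 0x1ff = 293  ←
bank signed 9b, MSB=1: 293 - 512 = -219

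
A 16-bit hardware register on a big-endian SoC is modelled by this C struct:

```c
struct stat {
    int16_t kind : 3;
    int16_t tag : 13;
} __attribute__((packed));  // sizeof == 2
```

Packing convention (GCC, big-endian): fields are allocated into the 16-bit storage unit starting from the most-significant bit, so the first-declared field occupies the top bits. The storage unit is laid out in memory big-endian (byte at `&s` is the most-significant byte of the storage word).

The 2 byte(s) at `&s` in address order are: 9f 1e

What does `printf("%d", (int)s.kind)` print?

-4

[0]=0x9f [1]=0x1e (big-endian) → word 0x9f1e
kind [13+:3] = (word>>13) & 0x7 = 4  ←
tag [0+:13] = (word>>0) & 0x1fff = 7966
kind signed 3b, MSB=1: 4 - 8 = -4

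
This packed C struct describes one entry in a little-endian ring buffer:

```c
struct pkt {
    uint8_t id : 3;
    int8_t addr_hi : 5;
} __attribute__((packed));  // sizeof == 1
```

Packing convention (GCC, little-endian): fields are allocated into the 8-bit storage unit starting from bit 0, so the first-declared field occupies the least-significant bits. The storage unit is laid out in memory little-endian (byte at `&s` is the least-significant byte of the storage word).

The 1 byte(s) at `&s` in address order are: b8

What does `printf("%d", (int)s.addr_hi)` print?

[0]=0xb8 (little-endian) → word 0xb8
id [0+:3] = (word>>0) & 0x7 = 0
addr_hi [3+:5] = (word>>3) & 0x1f = 23  ←
addr_hi signed 5b, MSB=1: 23 - 32 = -9

-9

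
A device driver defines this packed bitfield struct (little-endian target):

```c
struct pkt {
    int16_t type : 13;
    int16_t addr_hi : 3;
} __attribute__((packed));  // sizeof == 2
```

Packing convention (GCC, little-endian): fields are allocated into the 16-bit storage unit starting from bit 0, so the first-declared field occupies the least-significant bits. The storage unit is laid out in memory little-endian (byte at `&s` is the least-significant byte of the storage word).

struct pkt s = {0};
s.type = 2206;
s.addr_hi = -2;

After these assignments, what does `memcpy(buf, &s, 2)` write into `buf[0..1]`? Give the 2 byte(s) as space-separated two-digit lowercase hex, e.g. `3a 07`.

type (13b) val=2206 bits=0x89e at bit 0: 0x089e
addr_hi (3b) val=-2 bits=0x6 at bit 13: 0xc89e
word = 0xc89e → little-endian bytes:
  [0]=0x9e  [1]=0xc8

9e c8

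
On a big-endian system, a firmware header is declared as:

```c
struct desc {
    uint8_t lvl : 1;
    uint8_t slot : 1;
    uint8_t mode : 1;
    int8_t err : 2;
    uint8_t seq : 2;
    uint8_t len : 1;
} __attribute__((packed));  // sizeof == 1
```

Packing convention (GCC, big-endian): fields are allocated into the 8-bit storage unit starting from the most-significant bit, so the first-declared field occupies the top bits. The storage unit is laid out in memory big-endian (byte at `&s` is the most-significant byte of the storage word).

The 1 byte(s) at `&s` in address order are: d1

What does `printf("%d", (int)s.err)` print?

-2

[0]=0xd1 (big-endian) → word 0xd1
lvl:1 @ bit 7 → (0xd1>>7)&0x1 = 0x1
slot:1 @ bit 6 → (0xd1>>6)&0x1 = 0x1
mode:1 @ bit 5 → (0xd1>>5)&0x1 = 0x0
err:2 @ bit 3 → (0xd1>>3)&0x3 = 0x2  ←
seq:2 @ bit 1 → (0xd1>>1)&0x3 = 0x0
len:1 @ bit 0 → (0xd1>>0)&0x1 = 0x1
err signed 2b, MSB=1: 2 - 4 = -2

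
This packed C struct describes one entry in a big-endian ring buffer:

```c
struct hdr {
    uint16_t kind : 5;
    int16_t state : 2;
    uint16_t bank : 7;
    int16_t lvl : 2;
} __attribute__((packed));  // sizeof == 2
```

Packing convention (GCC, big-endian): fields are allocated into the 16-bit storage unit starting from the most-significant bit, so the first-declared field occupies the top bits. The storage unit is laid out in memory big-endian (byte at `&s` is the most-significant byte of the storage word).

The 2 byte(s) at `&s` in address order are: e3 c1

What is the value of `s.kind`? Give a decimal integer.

[0]=0xe3 [1]=0xc1 (big-endian) → word 0xe3c1
kind [11+:5] = (word>>11) & 0x1f = 28  ←
state [9+:2] = (word>>9) & 0x3 = 1
bank [2+:7] = (word>>2) & 0x7f = 112
lvl [0+:2] = (word>>0) & 0x3 = 1

28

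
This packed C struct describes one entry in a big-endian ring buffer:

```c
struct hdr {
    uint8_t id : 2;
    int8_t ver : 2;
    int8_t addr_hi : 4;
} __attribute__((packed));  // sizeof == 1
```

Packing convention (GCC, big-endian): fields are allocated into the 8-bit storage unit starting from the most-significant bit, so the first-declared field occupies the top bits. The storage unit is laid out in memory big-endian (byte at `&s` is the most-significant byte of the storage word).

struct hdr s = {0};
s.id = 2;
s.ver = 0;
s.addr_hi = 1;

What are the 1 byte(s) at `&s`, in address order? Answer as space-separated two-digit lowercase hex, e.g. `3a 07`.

81

id:2 = 2 → 0x2 << 6 → word 0x80
ver:2 = 0 → 0x0 << 4 → word 0x80
addr_hi:4 = 1 → 0x1 << 0 → word 0x81
word = 0x81 → big-endian bytes:
  [0]=0x81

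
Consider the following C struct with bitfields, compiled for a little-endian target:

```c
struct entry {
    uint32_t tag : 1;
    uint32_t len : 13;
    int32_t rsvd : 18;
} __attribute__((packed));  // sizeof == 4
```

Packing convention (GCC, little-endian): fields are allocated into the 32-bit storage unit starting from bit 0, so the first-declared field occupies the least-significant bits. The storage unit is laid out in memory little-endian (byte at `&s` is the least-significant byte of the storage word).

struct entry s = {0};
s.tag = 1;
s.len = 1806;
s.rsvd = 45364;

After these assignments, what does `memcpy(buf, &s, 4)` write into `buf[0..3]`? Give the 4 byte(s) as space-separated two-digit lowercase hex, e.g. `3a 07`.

tag (1b) val=1 bits=0x1 at bit 0: 0x00000001
len (13b) val=1806 bits=0x70e at bit 1: 0x00000e1d
rsvd (18b) val=45364 bits=0xb134 at bit 14: 0x2c4d0e1d
word = 0x2c4d0e1d → little-endian bytes:
  [0]=0x1d  [1]=0x0e  [2]=0x4d  [3]=0x2c

1d 0e 4d 2c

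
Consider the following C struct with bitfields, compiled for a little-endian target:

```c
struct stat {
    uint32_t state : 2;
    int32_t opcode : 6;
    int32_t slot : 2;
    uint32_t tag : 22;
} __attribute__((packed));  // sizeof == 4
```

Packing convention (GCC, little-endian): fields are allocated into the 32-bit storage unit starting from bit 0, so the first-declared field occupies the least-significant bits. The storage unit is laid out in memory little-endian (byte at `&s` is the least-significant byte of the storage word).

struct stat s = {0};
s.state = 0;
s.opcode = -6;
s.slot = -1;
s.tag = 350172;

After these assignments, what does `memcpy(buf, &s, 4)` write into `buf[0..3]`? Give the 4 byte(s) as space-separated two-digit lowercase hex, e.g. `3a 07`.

state (2b) val=0 bits=0x0 at bit 0: 0x00000000
opcode (6b) val=-6 bits=0x3a at bit 2: 0x000000e8
slot (2b) val=-1 bits=0x3 at bit 8: 0x000003e8
tag (22b) val=350172 bits=0x557dc at bit 10: 0x155f73e8
word = 0x155f73e8 → little-endian bytes:
  [0]=0xe8  [1]=0x73  [2]=0x5f  [3]=0x15

e8 73 5f 15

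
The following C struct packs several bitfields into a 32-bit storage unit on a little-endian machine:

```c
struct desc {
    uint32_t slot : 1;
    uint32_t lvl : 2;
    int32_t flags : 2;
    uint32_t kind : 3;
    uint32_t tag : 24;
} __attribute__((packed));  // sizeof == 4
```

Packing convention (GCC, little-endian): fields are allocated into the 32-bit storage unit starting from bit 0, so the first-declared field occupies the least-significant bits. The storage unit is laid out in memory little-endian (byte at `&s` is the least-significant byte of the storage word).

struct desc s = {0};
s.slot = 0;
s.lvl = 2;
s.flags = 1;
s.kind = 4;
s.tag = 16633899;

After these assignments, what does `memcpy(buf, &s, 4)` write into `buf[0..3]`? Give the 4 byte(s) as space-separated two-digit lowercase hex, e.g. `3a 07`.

slot:1 = 0 → 0x0 << 0 → word 0x00000000
lvl:2 = 2 → 0x2 << 1 → word 0x00000004
flags:2 = 1 → 0x1 << 3 → word 0x0000000c
kind:3 = 4 → 0x4 << 5 → word 0x0000008c
tag:24 = 16633899 → 0xfdd02b << 8 → word 0xfdd02b8c
word = 0xfdd02b8c → little-endian bytes:
  [0]=0x8c  [1]=0x2b  [2]=0xd0  [3]=0xfd

8c 2b d0 fd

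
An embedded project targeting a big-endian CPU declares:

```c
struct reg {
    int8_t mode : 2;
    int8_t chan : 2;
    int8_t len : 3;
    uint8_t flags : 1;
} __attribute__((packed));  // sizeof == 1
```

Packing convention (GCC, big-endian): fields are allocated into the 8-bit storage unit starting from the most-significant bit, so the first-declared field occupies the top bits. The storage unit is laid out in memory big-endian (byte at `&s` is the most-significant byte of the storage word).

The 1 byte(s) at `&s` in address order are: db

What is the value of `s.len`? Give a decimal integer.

[0]=0xdb (big-endian) → word 0xdb
mode [6+:2] = (word>>6) & 0x3 = 3
chan [4+:2] = (word>>4) & 0x3 = 1
len [1+:3] = (word>>1) & 0x7 = 5  ←
flags [0+:1] = (word>>0) & 0x1 = 1
len signed 3b, MSB=1: 5 - 8 = -3

-3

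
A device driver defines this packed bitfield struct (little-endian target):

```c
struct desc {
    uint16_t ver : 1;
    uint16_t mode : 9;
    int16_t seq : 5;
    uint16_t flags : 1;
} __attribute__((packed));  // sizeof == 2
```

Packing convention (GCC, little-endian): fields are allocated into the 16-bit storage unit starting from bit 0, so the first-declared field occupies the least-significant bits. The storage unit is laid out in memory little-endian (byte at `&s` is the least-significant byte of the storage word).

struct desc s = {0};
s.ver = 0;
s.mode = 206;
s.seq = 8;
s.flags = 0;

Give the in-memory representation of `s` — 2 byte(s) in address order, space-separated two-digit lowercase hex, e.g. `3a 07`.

9c 21

ver:1 = 0 → 0x0 << 0 → word 0x0000
mode:9 = 206 → 0xce << 1 → word 0x019c
seq:5 = 8 → 0x8 << 10 → word 0x219c
flags:1 = 0 → 0x0 << 15 → word 0x219c
word = 0x219c → little-endian bytes:
  [0]=0x9c  [1]=0x21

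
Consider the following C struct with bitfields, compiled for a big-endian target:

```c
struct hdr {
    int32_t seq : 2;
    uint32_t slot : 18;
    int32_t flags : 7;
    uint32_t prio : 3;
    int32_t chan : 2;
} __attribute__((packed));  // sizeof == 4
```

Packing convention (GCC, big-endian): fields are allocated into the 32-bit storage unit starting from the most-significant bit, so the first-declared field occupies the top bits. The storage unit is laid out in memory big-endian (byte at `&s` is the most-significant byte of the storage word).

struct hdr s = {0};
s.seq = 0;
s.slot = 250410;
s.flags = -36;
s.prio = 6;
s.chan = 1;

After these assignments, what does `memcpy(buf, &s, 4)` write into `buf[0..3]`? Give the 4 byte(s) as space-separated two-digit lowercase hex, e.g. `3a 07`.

3d 22 ab 99

seq:2 = 0 → 0x0 << 30 → word 0x00000000
slot:18 = 250410 → 0x3d22a << 12 → word 0x3d22a000
flags:7 = -36 → 0x5c << 5 → word 0x3d22ab80
prio:3 = 6 → 0x6 << 2 → word 0x3d22ab98
chan:2 = 1 → 0x1 << 0 → word 0x3d22ab99
word = 0x3d22ab99 → big-endian bytes:
  [0]=0x3d  [1]=0x22  [2]=0xab  [3]=0x99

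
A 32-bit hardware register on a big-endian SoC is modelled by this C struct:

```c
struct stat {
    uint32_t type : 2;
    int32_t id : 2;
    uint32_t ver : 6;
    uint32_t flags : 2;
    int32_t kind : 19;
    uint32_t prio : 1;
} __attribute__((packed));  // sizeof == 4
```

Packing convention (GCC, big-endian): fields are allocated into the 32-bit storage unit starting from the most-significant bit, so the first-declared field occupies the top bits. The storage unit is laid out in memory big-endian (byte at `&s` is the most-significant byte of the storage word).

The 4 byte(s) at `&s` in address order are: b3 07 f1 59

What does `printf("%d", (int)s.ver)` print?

12

[0]=0xb3 [1]=0x07 [2]=0xf1 [3]=0x59 (big-endian) → word 0xb307f159
type [30+:2] = (word>>30) & 0x3 = 2
id [28+:2] = (word>>28) & 0x3 = 3
ver [22+:6] = (word>>22) & 0x3f = 12  ←
flags [20+:2] = (word>>20) & 0x3 = 0
kind [1+:19] = (word>>1) & 0x7ffff = 260268
prio [0+:1] = (word>>0) & 0x1 = 1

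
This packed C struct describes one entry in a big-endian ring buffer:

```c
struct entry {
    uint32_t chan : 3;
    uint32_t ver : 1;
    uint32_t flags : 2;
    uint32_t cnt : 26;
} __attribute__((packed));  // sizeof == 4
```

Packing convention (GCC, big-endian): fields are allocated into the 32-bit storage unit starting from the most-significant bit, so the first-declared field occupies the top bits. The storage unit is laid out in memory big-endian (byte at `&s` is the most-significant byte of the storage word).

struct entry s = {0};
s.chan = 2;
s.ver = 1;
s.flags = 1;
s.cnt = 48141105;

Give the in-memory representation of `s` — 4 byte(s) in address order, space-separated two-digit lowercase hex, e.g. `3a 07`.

[29+:3] chan=2 & 0x7 = 0x2; word=0x40000000
[28+:1] ver=1 & 0x1 = 0x1; word=0x50000000
[26+:2] flags=1 & 0x3 = 0x1; word=0x54000000
[0+:26] cnt=48141105 & 0x3ffffff = 0x2de9331; word=0x56de9331
word = 0x56de9331 → big-endian bytes:
  [0]=0x56  [1]=0xde  [2]=0x93  [3]=0x31

56 de 93 31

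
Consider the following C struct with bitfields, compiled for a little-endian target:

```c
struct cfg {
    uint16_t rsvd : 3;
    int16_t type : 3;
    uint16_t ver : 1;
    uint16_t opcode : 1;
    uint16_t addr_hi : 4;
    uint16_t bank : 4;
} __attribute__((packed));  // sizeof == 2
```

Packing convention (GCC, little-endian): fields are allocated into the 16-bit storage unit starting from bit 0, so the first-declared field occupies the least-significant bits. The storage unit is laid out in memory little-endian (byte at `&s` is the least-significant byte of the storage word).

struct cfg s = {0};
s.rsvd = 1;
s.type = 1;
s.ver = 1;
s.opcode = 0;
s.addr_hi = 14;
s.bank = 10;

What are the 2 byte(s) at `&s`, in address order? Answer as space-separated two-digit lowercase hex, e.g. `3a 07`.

[0+:3] rsvd=1 & 0x7 = 0x1; word=0x0001
[3+:3] type=1 & 0x7 = 0x1; word=0x0009
[6+:1] ver=1 & 0x1 = 0x1; word=0x0049
[7+:1] opcode=0 & 0x1 = 0x0; word=0x0049
[8+:4] addr_hi=14 & 0xf = 0xe; word=0x0e49
[12+:4] bank=10 & 0xf = 0xa; word=0xae49
word = 0xae49 → little-endian bytes:
  [0]=0x49  [1]=0xae

49 ae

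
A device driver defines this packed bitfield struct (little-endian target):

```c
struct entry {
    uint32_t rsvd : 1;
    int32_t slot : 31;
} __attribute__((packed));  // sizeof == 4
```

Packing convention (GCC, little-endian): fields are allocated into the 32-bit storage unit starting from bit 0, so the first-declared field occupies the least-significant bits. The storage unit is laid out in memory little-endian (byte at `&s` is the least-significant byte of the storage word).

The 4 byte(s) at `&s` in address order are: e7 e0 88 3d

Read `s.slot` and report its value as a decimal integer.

[0]=0xe7 [1]=0xe0 [2]=0x88 [3]=0x3d (little-endian) → word 0x3d88e0e7
rsvd:1 @ bit 0 → (0x3d88e0e7>>0)&0x1 = 0x1
slot:31 @ bit 1 → (0x3d88e0e7>>1)&0x7fffffff = 0x1ec47073  ←
slot signed 31b, MSB=0: value = 516190323

516190323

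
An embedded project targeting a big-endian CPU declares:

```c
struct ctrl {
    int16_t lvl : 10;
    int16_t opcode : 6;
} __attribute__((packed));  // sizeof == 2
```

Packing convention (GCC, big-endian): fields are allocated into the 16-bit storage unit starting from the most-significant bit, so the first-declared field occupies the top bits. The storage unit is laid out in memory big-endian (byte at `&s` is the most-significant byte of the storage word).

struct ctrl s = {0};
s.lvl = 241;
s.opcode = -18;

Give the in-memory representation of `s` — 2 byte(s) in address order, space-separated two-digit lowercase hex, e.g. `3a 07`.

3c 6e

lvl (10b) val=241 bits=0xf1 at bit 6: 0x3c40
opcode (6b) val=-18 bits=0x2e at bit 0: 0x3c6e
word = 0x3c6e → big-endian bytes:
  [0]=0x3c  [1]=0x6e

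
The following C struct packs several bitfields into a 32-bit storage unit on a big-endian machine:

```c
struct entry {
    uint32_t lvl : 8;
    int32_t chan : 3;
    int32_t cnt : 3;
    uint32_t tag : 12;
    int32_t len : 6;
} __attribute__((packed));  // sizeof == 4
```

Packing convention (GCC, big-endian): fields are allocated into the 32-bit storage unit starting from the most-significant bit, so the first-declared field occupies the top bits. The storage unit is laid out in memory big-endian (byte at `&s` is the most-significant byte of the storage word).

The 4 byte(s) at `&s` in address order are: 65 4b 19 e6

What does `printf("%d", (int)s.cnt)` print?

[0]=0x65 [1]=0x4b [2]=0x19 [3]=0xe6 (big-endian) → word 0x654b19e6
lvl [24+:8] = (word>>24) & 0xff = 101
chan [21+:3] = (word>>21) & 0x7 = 2
cnt [18+:3] = (word>>18) & 0x7 = 2  ←
tag [6+:12] = (word>>6) & 0xfff = 3175
len [0+:6] = (word>>0) & 0x3f = 38
cnt signed 3b, MSB=0: value = 2

2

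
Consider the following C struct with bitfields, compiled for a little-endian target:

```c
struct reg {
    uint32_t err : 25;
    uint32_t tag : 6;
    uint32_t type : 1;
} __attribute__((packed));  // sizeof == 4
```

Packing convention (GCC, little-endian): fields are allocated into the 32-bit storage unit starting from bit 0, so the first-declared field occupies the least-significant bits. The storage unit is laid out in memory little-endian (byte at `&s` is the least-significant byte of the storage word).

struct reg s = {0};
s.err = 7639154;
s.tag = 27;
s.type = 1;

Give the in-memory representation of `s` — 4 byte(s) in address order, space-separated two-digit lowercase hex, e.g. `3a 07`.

72 90 74 b6

[0+:25] err=7639154 & 0x1ffffff = 0x749072; word=0x00749072
[25+:6] tag=27 & 0x3f = 0x1b; word=0x36749072
[31+:1] type=1 & 0x1 = 0x1; word=0xb6749072
word = 0xb6749072 → little-endian bytes:
  [0]=0x72  [1]=0x90  [2]=0x74  [3]=0xb6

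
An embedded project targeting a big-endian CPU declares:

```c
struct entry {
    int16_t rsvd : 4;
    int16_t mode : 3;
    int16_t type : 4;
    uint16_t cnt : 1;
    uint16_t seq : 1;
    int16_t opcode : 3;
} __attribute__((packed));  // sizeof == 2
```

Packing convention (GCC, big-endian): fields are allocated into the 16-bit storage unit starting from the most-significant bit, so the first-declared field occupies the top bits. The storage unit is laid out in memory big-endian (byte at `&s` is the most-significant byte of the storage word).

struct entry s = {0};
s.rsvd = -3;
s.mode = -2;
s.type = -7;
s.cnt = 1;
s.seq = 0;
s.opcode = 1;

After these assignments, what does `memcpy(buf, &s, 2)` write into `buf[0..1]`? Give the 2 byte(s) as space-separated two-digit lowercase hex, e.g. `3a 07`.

[12+:4] rsvd=-3 & 0xf = 0xd; word=0xd000
[9+:3] mode=-2 & 0x7 = 0x6; word=0xdc00
[5+:4] type=-7 & 0xf = 0x9; word=0xdd20
[4+:1] cnt=1 & 0x1 = 0x1; word=0xdd30
[3+:1] seq=0 & 0x1 = 0x0; word=0xdd30
[0+:3] opcode=1 & 0x7 = 0x1; word=0xdd31
word = 0xdd31 → big-endian bytes:
  [0]=0xdd  [1]=0x31

dd 31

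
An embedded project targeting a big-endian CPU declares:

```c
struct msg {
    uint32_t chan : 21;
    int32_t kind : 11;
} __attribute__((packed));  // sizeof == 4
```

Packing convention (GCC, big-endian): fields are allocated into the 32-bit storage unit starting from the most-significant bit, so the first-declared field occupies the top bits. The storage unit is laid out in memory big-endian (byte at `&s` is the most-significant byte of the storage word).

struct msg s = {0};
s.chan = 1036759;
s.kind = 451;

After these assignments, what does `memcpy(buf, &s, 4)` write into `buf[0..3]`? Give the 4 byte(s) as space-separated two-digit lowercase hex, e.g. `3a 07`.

7e 8e b9 c3

chan:21 = 1036759 → 0xfd1d7 << 11 → word 0x7e8eb800
kind:11 = 451 → 0x1c3 << 0 → word 0x7e8eb9c3
word = 0x7e8eb9c3 → big-endian bytes:
  [0]=0x7e  [1]=0x8e  [2]=0xb9  [3]=0xc3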